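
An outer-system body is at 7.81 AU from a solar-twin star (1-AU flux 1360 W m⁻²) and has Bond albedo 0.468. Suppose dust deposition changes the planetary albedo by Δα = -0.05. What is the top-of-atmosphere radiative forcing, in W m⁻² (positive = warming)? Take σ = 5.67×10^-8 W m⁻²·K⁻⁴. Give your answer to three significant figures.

By the inverse-square law, S = 1360/7.81² = 22.30 W m⁻².
ΔF = −(S/4)Δα = −(22.30/4)×(-0.05) = 0.2787 W m⁻².

0.279 W m⁻²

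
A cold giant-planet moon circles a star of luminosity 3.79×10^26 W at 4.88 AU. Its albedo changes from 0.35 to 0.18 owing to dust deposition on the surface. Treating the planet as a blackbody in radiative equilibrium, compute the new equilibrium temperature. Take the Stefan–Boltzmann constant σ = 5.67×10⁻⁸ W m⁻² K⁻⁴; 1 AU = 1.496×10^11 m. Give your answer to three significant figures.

120 K

Orbital distance: d = 4.88 AU = 7.300×10^11 m.
S = L/(4πd²) = 56.59 W m⁻².
T₂ = [S(1−α₂)/(4σ)]^(1/4) = [56.59·0.82/(4σ)]^(1/4) = 119.6 K.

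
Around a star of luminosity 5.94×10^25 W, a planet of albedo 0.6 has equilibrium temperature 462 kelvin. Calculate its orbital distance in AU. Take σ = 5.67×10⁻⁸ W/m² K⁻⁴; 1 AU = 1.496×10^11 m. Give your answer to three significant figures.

0.0904 AU

Required flux: S = 4σT⁴/(1−α) = 25830 W/m².
From L = 4πd²S, d = √(5.94×10^25/(4π·25830)) = 1.353×10^10 m = 0.09042 AU.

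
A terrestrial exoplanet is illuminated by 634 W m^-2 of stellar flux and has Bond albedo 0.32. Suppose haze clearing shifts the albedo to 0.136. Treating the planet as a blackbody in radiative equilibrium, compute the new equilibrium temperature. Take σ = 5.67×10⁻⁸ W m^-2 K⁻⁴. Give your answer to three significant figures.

222 kelvin

New equilibrium: T₂ = [(1−0.136)·634.0/(4σ)]^(1/4) = 221.7 K.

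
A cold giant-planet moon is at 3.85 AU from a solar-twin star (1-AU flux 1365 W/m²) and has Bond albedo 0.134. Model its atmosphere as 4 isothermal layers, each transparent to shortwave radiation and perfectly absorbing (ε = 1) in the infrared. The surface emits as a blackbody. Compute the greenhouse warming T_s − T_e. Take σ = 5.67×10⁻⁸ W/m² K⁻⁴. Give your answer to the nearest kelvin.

68 K

Flux at the orbit: S = 1365/(3.85)² = 92.09 W/m².
The effective emission temperature is T_e = [S(1−α)/(4σ)]^¼ = 136.9 K.
T_s = (N+1)^(1/4)·T_e = 204.8 K.
So the greenhouse effect raises the surface by 204.8 − 136.9 = 67.83 K.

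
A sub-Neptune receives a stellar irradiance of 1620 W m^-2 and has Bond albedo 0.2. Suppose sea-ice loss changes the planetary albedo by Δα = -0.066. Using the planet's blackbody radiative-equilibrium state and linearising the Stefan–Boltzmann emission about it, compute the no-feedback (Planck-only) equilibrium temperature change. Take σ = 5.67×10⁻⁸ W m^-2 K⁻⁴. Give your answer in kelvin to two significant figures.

5.7 kelvin

Unperturbed T_e = [1620·(1−0.2)/(4σ)]^¼ = 274.9 K.
ΔF = −(S/4)Δα = −(1620/4)×(-0.066) = 26.73 W m^-2.
The Planck feedback parameter is 4σT_e³ = 4.714 W m^-2/K.
So ΔT₀ = 26.73/4.714 = 5.67 K.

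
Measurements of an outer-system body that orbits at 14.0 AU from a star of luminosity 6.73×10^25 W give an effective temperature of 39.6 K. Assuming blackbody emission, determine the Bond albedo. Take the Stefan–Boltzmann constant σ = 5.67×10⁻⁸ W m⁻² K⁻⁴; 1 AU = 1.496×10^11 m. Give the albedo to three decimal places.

0.543

d = 14.0 × 1.496×10^11 m = 2.094×10^12 m.
Flux at the orbit: S = L/(4πd²) = 6.73×10^25/(4π·(2.09×10^12)²) = 1.221 W m⁻².
Rearranging the radiative balance, α = 1 − 4σT⁴/S.
4σT⁴ = 4·5.67×10⁻⁸·(39.6)⁴ = 0.5577 W m⁻².
1−α = 0.5577/1.221 = 0.4568, so α = 0.5432.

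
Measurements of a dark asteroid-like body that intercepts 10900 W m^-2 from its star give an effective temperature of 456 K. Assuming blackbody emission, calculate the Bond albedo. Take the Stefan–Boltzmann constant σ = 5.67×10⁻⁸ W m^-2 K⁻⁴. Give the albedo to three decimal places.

0.100

From σT⁴ = S(1−α)/4 we invert for α: 1−α = 4σT⁴/S.
σT⁴ = 2452 W m^-2, so 4σT⁴ = 9806 W m^-2.
Hence α = 1 − 9806/10900 = 0.1003.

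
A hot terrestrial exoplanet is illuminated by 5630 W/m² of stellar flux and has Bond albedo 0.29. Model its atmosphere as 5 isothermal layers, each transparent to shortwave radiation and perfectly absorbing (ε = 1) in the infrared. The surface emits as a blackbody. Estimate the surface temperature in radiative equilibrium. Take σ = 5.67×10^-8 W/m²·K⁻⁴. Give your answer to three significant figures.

The effective emission temperature is T_e = [S(1−α)/(4σ)]^¼ = 364.4 K.
With N = 5 opaque layers, T_s = (N+1)^(1/4)·T_e = 6^(1/4)·364.4 = 570.3 K.

570 K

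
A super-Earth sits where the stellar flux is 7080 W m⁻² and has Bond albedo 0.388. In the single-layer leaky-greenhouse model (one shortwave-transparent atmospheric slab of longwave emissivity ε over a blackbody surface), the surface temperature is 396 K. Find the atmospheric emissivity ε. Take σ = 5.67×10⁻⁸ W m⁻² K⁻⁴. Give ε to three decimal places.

First, T_e = [7080·(1−0.388)/(4σ)]^(1/4) = 371.8 K.
Inverting T_s⁴ = 2T_e⁴/(2−ε): (T_e/T_s)⁴ = 0.7769, so ε = 2(1 − 0.7769) = 0.4462.

0.446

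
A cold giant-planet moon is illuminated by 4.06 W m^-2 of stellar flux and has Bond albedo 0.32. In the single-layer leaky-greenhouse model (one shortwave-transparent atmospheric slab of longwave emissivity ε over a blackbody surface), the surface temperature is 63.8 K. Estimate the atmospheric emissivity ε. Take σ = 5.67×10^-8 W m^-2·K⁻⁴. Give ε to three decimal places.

0.531

First, T_e = [4.060·(1−0.32)/(4σ)]^(1/4) = 59.07 K.
Since (2−ε)/2 = (T_e/T_s)⁴ = 0.7347, ε = 0.5306.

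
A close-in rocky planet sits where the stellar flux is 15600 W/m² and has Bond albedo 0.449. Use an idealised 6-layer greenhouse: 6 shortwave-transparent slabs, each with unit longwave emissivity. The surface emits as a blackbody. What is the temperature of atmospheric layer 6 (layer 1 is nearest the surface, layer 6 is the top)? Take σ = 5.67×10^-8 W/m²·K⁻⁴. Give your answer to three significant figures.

441 kelvin

OLR = S(1−α)/4 = 2149 W/m²; the top layer radiates at T_e = 441.2 K.
In the N-layer model, layer k (counted from the surface) has T_k = (N+1−k)^(1/4)·T_e.
T_6 = (1)^(1/4)·441.2 = 441.2 K.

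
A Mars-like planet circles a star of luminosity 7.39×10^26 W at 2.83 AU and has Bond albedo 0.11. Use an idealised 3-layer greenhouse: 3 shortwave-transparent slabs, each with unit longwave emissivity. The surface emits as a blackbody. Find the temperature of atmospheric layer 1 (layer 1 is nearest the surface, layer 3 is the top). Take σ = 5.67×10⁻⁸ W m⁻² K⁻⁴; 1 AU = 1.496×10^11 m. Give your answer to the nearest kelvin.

249 K

d = 2.83 × 1.496×10^11 m = 4.234×10^11 m.
Flux at the orbit: S = L/(4πd²) = 7.39×10^26/(4π·(4.23×10^11)²) = 328.1 W m⁻².
Top-of-atmosphere balance: σT_e⁴ = S(1−α)/4 = 73.00 W m⁻² → T_e = 189.4 K.
In the N-layer model, layer k (counted from the surface) has T_k = (N+1−k)^(1/4)·T_e.
T_1 = (3)^(1/4)·189.4 = 249.3 K.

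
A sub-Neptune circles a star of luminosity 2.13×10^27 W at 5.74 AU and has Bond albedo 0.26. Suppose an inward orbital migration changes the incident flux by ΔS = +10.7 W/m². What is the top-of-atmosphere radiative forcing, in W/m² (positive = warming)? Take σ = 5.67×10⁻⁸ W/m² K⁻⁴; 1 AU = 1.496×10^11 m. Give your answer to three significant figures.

1.98 W/m²

Orbital distance: d = 5.74 AU = 8.587×10^11 m.
Spreading L over a sphere of radius d: S = 2.13×10^27/(4π·8.59×10^11²) = 229.9 W/m².
TOA radiative forcing: ΔF = (1−α)ΔS/4 = 0.74·(+10.7)/4 = 1.979 W/m².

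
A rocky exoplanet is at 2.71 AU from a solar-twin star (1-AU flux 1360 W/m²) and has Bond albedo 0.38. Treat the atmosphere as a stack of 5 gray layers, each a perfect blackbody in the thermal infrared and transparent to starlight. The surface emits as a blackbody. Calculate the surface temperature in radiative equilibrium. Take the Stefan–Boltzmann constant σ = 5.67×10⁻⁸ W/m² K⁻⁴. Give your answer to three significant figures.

Irradiance scales as 1/d², so S = 1360 W/m² × (1/2.71)² = 185.2 W/m².
Top-of-atmosphere balance: σT_e⁴ = S(1−α)/4 = 28.70 W/m² → T_e = 150.0 K.
Layer-by-layer balance gives σT_s⁴ = (N+1)σT_e⁴, so T_s = 6^¼·150.0 = 234.8 K.

235 kelvin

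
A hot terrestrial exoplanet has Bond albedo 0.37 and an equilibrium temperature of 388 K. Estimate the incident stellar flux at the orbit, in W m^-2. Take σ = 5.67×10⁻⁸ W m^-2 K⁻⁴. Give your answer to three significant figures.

8160 W m^-2

Invert the energy balance for S: S = 4σT⁴/(1−α).
The emitted flux is σT⁴ = 1285 W m^-2.
So S = 4×1285/(1−0.37) = 8159 W m^-2.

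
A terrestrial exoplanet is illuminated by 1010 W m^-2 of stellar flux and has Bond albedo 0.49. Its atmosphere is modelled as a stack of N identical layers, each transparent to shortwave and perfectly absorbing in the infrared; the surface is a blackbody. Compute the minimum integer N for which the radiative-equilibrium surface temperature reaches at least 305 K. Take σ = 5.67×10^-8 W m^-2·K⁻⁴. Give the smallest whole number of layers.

3

OLR = S(1−α)/4 = 128.8 W m^-2; the top layer radiates at T_e = 218.3 K.
T_s = (N+1)^(1/4)·T_e ≥ 305 K requires N+1 ≥ (T_s/T_e)⁴ = (305/218.3)⁴ = 3.810.
Rounding up, N = 3.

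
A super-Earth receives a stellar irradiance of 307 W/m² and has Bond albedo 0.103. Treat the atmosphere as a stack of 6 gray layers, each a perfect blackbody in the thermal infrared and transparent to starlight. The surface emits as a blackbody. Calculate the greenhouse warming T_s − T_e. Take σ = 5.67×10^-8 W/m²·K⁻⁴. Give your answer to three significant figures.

117 K

Top-of-atmosphere balance: σT_e⁴ = S(1−α)/4 = 68.84 W/m² → T_e = 186.7 K.
Surface: T_s = (7)^¼·T_e = 303.6 K.
So the greenhouse effect raises the surface by 303.6 − 186.7 = 117.0 K.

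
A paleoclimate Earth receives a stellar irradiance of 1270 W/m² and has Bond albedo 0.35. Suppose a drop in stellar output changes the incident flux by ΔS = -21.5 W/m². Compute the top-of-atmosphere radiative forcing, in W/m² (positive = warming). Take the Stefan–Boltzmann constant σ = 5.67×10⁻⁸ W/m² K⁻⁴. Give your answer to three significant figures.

Only a fraction (1−α) is absorbed and it's spread over 4πR², so ΔF = (1−α)ΔS/4 = -3.494 W/m².

-3.49 W/m²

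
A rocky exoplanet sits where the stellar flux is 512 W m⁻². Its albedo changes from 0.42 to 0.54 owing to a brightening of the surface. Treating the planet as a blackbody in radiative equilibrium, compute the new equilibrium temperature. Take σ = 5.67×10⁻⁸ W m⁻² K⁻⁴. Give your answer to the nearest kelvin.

T₂ = [S(1−α₂)/(4σ)]^(1/4) = [512.0·0.46/(4σ)]^(1/4) = 179.5 K.

180 kelvin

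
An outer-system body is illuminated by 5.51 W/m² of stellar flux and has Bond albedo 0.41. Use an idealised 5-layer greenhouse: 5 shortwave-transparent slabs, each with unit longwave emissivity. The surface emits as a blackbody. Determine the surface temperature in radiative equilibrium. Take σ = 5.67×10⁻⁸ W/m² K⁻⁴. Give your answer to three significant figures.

96.3 kelvin

Top-of-atmosphere balance: σT_e⁴ = S(1−α)/4 = 0.8127 W/m² → T_e = 61.53 K.
Layer-by-layer balance gives σT_s⁴ = (N+1)σT_e⁴, so T_s = 6^¼·61.53 = 96.30 K.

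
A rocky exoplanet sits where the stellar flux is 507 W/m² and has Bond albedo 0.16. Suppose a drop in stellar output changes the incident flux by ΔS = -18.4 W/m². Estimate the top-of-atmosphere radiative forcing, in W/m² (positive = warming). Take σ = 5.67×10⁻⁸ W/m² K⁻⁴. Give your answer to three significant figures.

Only a fraction (1−α) is absorbed and it's spread over 4πR², so ΔF = (1−α)ΔS/4 = -3.864 W/m².

-3.86 W/m²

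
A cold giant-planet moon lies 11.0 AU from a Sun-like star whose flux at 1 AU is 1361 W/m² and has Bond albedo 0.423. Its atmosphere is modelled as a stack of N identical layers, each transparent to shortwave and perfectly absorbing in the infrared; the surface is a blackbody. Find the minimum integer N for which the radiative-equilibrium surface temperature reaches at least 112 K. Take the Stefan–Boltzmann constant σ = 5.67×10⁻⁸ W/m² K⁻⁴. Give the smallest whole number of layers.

5

Irradiance scales as 1/d², so S = 1361 W/m² × (1/11.0)² = 11.25 W/m².
The effective emission temperature is T_e = [S(1−α)/(4σ)]^¼ = 73.14 K.
T_s = (N+1)^(1/4)·T_e ≥ 112 K requires N+1 ≥ (T_s/T_e)⁴ = (112/73.14)⁴ = 5.499.
The minimum whole number is N = 5.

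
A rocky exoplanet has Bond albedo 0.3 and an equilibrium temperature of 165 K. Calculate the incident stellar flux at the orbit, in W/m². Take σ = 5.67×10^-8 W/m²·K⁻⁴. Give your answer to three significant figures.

240 W/m²

From S(1−α)/4 = σT⁴: S = 4σT⁴/(1−α).
σT⁴ = 5.67×10⁻⁸·(165)⁴ = 42.03 W/m².
S = 4·42.03/0.7 = 240.1 W/m².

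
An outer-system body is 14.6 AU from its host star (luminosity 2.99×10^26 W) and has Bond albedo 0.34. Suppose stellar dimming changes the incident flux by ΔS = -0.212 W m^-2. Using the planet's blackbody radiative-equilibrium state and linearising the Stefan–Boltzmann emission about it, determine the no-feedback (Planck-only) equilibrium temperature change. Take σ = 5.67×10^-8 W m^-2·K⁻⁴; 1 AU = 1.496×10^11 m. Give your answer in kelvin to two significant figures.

d = 14.6 × 1.496×10^11 m = 2.184×10^12 m.
Spreading L over a sphere of radius d: S = 2.99×10^26/(4π·2.18×10^12²) = 4.988 W m^-2.
The baseline emission temperature is T_e = 61.72 K.
ΔF = Δ[S(1−α)]/4 = (1−0.34)·-0.212/4 = -0.03498 W m^-2.
Planck response: λ_P = 4σT_e³ = 4·5.67×10⁻⁸·(61.72)³ = 0.05333 W m^-2/K.
ΔT₀ = ΔF/λ_P = -0.03498/0.05333 = -0.656 K.

-0.66 kelvin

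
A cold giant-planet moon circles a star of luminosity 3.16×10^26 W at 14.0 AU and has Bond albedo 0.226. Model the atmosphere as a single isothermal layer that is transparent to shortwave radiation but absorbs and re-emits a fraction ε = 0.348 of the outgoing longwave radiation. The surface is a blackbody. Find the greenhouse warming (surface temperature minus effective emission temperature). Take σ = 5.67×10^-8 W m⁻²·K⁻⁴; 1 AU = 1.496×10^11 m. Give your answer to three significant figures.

3.26 K

Orbital distance: d = 14.0 AU = 2.094×10^12 m.
Flux at the orbit: S = L/(4πd²) = 3.16×10^26/(4π·(2.09×10^12)²) = 5.733 W m⁻².
Effective emission temperature (TOA balance): σT_e⁴ = S(1−α)/4 = 1.109 W m⁻² → T_e = 66.51 K.
Surface balance with a leaky layer gives σT_s⁴ = σT_e⁴·2/(2−ε), so T_s = T_e·[2/(2−0.348)]^(1/4) = 69.76 K.
Greenhouse warming: T_s − T_e = 3.256 K.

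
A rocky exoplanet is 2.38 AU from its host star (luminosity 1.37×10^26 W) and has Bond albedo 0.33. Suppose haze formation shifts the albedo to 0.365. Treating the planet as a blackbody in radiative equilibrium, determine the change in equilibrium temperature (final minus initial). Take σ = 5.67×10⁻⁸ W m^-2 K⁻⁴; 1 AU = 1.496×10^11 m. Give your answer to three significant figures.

-1.68 K

d = 2.38 × 1.496×10^11 m = 3.560×10^11 m.
Flux at the orbit: S = L/(4πd²) = 1.37×10^26/(4π·(3.56×10^11)²) = 86.00 W m^-2.
Before: T₁ = [86.00·0.67/(4σ)]^(1/4) = 126.2 K.
After:  T₂ = [86.00·0.635/(4σ)]^(1/4) = 124.6 K.
ΔT = T₂ − T₁ = -1.682 K.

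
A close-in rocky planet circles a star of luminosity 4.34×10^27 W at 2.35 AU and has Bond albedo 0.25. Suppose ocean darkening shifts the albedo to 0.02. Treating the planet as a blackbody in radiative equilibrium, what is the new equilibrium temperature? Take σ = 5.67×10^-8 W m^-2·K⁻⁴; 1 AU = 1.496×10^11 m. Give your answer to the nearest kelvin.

331 K

Orbital distance: d = 2.35 AU = 3.516×10^11 m.
Spreading L over a sphere of radius d: S = 4.34×10^27/(4π·3.52×10^11²) = 2794 W m^-2.
New equilibrium: T₂ = [(1−0.02)·2794/(4σ)]^(1/4) = 331.5 K.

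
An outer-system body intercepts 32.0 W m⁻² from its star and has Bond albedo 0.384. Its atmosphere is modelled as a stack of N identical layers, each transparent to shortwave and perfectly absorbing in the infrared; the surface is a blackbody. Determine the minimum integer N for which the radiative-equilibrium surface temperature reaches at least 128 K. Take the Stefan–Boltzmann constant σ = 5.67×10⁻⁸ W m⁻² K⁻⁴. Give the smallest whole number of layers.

3

Top-of-atmosphere balance: σT_e⁴ = S(1−α)/4 = 4.928 W m⁻² → T_e = 96.55 K.
Since T_s⁴ = (N+1)T_e⁴, we need N ≥ (T_s/T_e)⁴ − 1 = 2.089.
So N ≥ 2.089; the smallest integer is N = 3.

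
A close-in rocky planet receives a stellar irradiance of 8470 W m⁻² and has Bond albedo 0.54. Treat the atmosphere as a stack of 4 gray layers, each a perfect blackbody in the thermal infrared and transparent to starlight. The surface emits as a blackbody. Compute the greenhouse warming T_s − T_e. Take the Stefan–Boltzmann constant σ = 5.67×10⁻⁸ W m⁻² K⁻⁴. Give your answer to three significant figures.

The effective emission temperature is T_e = [S(1−α)/(4σ)]^¼ = 362.0 K.
T_s = (N+1)^(1/4)·T_e = 541.4 K.
Warming: T_s − T_e = 179.3 K.

179 K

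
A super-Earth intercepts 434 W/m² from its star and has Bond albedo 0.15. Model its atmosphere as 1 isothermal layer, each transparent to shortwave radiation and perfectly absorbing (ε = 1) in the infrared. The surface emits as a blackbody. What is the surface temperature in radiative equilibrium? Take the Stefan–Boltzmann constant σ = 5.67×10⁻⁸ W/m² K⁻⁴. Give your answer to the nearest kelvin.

239 K

OLR = S(1−α)/4 = 92.22 W/m²; the top layer radiates at T_e = 200.8 K.
For an N-layer opaque stack, T_s⁴ = (N+1)T_e⁴, hence T_s = (2)^(1/4)×200.8 K = 238.8 K.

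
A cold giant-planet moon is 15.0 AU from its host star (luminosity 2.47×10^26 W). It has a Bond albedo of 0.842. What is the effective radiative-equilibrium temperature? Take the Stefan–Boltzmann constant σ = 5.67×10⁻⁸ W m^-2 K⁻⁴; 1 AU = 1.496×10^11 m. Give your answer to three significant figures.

40.6 K

Orbital distance: d = 15.0 AU = 2.244×10^12 m.
S = L/(4πd²) = 3.903 W m^-2.
Averaging over the sphere, the absorbed flux is S(1−α)/4 = 0.1542 W m^-2.
Balancing against σT⁴: T = (0.1542/5.67×10⁻⁸)^(1/4) = 40.61 K.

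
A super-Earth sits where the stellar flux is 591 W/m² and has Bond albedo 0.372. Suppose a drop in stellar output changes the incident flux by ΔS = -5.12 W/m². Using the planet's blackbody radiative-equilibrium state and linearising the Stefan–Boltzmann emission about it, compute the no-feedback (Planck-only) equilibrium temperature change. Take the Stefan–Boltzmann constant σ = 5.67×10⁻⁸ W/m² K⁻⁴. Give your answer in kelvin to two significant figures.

-0.44 kelvin

The baseline emission temperature is T_e = 201.1 K.
Only a fraction (1−α) is absorbed and it's spread over 4πR², so ΔF = (1−α)ΔS/4 = -0.8038 W/m².
Linearising σT⁴ gives d(σT⁴)/dT = 4σT_e³ = 1.845 W/m² per K.
Hence the no-feedback warming is ΔF/(4σT_e³) = -0.436 K.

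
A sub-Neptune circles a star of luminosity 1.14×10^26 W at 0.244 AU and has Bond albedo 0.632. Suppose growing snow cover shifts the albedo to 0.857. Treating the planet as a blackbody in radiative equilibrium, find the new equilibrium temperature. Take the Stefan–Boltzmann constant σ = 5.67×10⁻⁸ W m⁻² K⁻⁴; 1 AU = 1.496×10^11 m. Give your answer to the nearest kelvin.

d = 0.244 × 1.496×10^11 m = 3.650×10^10 m.
Flux at the orbit: S = L/(4πd²) = 1.14×10^26/(4π·(3.65×10^10)²) = 6809 W m⁻².
T₂ = [S(1−α₂)/(4σ)]^(1/4) = [6809·0.143/(4σ)]^(1/4) = 256.0 K.

256 kelvin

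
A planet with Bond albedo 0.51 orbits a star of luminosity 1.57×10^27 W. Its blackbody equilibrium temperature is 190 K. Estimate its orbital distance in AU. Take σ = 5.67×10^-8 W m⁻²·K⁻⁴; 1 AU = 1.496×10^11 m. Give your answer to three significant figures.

3.04 AU

Energy balance gives S = 4σT⁴/(1−α) = 603.2 W m⁻².
Then d = [L/(4πS)]^(1/2) = 4.551×10^11 m, i.e. 3.042 AU.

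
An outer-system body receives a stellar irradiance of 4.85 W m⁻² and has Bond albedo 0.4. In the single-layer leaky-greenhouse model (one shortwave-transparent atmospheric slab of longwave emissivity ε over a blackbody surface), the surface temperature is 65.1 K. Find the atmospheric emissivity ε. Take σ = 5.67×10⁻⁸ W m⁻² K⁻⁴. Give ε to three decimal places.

First, T_e = [4.850·(1−0.4)/(4σ)]^(1/4) = 59.85 K.
T_s⁴ = T_e⁴·2/(2−ε) → ε = 2 − 2(T_e/T_s)⁴ = 2 − 2·(59.85/65.1)⁴ = 0.5713.

0.571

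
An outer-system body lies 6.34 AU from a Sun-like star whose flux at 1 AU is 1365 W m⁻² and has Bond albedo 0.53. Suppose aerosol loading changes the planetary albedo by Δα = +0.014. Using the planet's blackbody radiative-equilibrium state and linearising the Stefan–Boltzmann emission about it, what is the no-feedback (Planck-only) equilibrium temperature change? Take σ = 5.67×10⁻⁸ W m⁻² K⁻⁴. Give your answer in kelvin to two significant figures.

-0.68 K

By the inverse-square law, S = 1365/6.34² = 33.96 W m⁻².
Reference equilibrium: T_e = [S(1−α)/(4σ)]^(1/4) = 91.59 K.
ΔF = −(S/4)Δα = −(33.96/4)×(+0.014) = -0.1189 W m⁻².
Linearising σT⁴ gives d(σT⁴)/dT = 4σT_e³ = 0.1743 W m⁻² per K.
So ΔT₀ = -0.1189/0.1743 = -0.682 K.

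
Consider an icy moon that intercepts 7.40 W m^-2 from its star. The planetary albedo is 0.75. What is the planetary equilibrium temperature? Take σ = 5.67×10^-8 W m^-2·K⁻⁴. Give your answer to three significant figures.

53.4 kelvin

The planet absorbs (1−α)S over its disc πR² and re-emits over 4πR², so the mean absorbed flux is (1−0.75)·7.400/4 = 0.4625 W m^-2.
In equilibrium σT⁴ equals this, so T = 53.44 K.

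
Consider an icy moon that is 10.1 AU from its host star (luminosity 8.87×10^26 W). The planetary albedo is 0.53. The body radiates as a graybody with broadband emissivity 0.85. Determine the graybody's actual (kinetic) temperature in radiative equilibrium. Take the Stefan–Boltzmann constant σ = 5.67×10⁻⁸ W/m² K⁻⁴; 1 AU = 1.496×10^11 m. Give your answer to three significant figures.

93.2 K

d = 10.1 × 1.496×10^11 m = 1.511×10^12 m.
Spreading L over a sphere of radius d: S = 8.87×10^26/(4π·1.51×10^12²) = 30.92 W/m².
Averaging over the sphere, the absorbed flux is S(1−α)/4 = 3.633 W/m².
Radiative balance εσT⁴ = 3.633 gives T = [3.633/(0.85·σ)]^(1/4) = 93.18 K.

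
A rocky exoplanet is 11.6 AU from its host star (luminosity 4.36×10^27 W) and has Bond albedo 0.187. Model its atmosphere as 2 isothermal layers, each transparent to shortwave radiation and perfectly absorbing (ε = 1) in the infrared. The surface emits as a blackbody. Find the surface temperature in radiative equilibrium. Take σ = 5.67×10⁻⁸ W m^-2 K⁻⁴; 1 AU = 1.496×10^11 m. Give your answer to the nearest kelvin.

188 kelvin

d = 11.6 × 1.496×10^11 m = 1.735×10^12 m.
Flux at the orbit: S = L/(4πd²) = 4.36×10^27/(4π·(1.74×10^12)²) = 115.2 W m^-2.
OLR = S(1−α)/4 = 23.42 W m^-2; the top layer radiates at T_e = 142.6 K.
With N = 2 opaque layers, T_s = (N+1)^(1/4)·T_e = 3^(1/4)·142.6 = 187.6 K.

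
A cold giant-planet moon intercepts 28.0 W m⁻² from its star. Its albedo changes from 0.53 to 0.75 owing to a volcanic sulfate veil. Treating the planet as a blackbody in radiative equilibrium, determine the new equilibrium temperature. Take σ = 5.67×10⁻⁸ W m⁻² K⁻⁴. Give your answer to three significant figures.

New equilibrium: T₂ = [(1−0.75)·28.00/(4σ)]^(1/4) = 74.54 K.

74.5 K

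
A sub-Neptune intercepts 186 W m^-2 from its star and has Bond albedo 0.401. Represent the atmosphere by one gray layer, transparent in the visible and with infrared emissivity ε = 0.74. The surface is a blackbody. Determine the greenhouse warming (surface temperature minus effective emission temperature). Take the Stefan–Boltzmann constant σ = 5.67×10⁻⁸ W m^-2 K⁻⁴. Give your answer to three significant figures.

18.2 K

The planet radiates to space at T_e = [S(1−α)/(4σ)]^(1/4) = 148.9 K.
The surface balance (absorbed SW + ε·downward IR = σT_s⁴) with T_a⁴ = T_s⁴/2 reduces to T_s = T_e·[2/(2−ε)]^¼ = 167.1 K.
Greenhouse warming: T_s − T_e = 18.23 K.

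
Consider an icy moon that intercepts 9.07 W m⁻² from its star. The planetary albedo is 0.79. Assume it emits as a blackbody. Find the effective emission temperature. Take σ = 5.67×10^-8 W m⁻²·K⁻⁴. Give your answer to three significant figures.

The planet absorbs (1−α)S over its disc πR² and re-emits over 4πR², so the mean absorbed flux is (1−0.79)·9.070/4 = 0.4762 W m⁻².
Balancing against σT⁴: T = (0.4762/5.67×10⁻⁸)^(1/4) = 53.83 K.

53.8 K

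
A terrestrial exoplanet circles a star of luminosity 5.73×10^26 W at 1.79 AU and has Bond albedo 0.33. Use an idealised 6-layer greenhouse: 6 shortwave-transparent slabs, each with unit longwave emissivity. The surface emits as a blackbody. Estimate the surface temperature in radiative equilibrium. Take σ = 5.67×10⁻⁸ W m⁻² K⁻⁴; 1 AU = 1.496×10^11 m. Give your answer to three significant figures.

Orbital distance: d = 1.79 AU = 2.678×10^11 m.
S = L/(4πd²) = 635.9 W m⁻².
OLR = S(1−α)/4 = 106.5 W m⁻²; the top layer radiates at T_e = 208.2 K.
With N = 6 opaque layers, T_s = (N+1)^(1/4)·T_e = 7^(1/4)·208.2 = 338.6 K.

339 K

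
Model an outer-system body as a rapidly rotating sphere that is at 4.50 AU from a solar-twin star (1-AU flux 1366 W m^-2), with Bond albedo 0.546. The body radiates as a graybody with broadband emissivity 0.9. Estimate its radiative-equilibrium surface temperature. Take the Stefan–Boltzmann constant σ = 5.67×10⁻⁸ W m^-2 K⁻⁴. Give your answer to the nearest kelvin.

111 K

Irradiance scales as 1/d², so S = 1366 W m^-2 × (1/4.50)² = 67.46 W m^-2.
The planet absorbs (1−α)S over its disc πR² and re-emits over 4πR², so the mean absorbed flux is (1−0.546)·67.46/4 = 7.656 W m^-2.
Equating to εσT⁴ with ε = 0.9: T = (7.656/0.9σ)^(1/4) = 110.7 K.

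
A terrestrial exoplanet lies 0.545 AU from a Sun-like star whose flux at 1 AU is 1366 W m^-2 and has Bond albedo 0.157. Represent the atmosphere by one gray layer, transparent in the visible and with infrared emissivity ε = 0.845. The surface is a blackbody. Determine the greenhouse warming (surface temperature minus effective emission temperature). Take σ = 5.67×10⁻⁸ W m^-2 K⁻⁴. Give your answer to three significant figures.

Flux at the orbit: S = 1366/(0.545)² = 4599 W m^-2.
At the top of the atmosphere, σT_e⁴ = S(1−α)/4 = 969.2 W m^-2, giving T_e = 361.6 K.
Surface balance with a leaky layer gives σT_s⁴ = σT_e⁴·2/(2−ε), so T_s = T_e·[2/(2−0.845)]^(1/4) = 414.8 K.
T_s − T_e = 414.8 − 361.6 = 53.20 K.

53.2 K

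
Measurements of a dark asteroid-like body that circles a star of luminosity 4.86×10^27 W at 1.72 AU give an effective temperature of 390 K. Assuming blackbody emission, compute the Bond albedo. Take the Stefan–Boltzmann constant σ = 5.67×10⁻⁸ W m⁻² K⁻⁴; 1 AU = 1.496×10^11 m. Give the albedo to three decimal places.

d = 1.72 × 1.496×10^11 m = 2.573×10^11 m.
Spreading L over a sphere of radius d: S = 4.86×10^27/(4π·2.57×10^11²) = 5841 W m⁻².
Energy balance: S(1−α)/4 = σT⁴, so 1−α = 4σT⁴/S.
4σT⁴ = 4·5.67×10⁻⁸·(390)⁴ = 5247 W m⁻².
1−α = 5247/5841 = 0.8982, so α = 0.1018.

0.102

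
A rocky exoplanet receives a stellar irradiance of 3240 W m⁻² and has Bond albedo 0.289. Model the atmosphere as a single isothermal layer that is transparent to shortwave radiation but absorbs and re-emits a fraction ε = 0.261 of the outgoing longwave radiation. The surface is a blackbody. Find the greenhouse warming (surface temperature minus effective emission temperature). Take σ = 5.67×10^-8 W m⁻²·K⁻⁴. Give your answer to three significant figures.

At the top of the atmosphere, σT_e⁴ = S(1−α)/4 = 575.9 W m⁻², giving T_e = 317.5 K.
For a single slab of emissivity ε, T_s⁴ = 2T_e⁴/(2−ε); thus T_s = 317.5·(1.15)^(1/4) = 328.8 K.
Greenhouse warming: T_s − T_e = 11.29 K.

11.3 K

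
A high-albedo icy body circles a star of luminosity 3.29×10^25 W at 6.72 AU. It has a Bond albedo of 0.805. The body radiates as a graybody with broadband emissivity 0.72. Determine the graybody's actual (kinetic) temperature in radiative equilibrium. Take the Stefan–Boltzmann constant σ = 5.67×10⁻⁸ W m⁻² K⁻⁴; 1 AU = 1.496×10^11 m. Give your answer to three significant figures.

d = 6.72 × 1.496×10^11 m = 1.005×10^12 m.
Spreading L over a sphere of radius d: S = 3.29×10^25/(4π·1.01×10^12²) = 2.591 W m⁻².
Absorbed flux (global mean): S(1−α)/4 = 2.591·0.195/4 = 0.1263 W m⁻².
Radiative balance εσT⁴ = 0.1263 gives T = [0.1263/(0.72·σ)]^(1/4) = 41.94 K.

41.9 K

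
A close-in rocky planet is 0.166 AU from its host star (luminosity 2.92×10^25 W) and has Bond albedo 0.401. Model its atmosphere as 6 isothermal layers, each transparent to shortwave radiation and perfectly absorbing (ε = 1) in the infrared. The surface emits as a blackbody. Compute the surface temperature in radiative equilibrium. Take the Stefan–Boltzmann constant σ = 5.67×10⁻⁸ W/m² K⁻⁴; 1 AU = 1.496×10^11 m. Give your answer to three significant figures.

514 K

d = 0.166 × 1.496×10^11 m = 2.483×10^10 m.
S = L/(4πd²) = 3768 W/m².
OLR = S(1−α)/4 = 564.2 W/m²; the top layer radiates at T_e = 315.8 K.
With N = 6 opaque layers, T_s = (N+1)^(1/4)·T_e = 7^(1/4)·315.8 = 513.7 K.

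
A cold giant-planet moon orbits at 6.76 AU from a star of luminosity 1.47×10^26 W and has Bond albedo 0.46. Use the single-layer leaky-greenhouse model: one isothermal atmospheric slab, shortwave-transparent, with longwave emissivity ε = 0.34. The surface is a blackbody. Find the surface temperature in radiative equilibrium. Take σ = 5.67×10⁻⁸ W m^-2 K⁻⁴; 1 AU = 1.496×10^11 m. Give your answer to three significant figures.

d = 6.76 × 1.496×10^11 m = 1.011×10^12 m.
Spreading L over a sphere of radius d: S = 1.47×10^26/(4π·1.01×10^12²) = 11.44 W m^-2.
Effective emission temperature (TOA balance): σT_e⁴ = S(1−α)/4 = 1.544 W m^-2 → T_e = 72.24 K.
Surface balance with a leaky layer gives σT_s⁴ = σT_e⁴·2/(2−ε), so T_s = T_e·[2/(2−0.34)]^(1/4) = 75.68 K.

75.7 kelvin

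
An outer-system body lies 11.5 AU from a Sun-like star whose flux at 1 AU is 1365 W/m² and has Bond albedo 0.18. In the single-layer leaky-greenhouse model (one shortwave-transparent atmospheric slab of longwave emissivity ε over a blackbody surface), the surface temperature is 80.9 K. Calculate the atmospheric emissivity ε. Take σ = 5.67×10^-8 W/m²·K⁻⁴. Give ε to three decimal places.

0.258

Irradiance scales as 1/d², so S = 1365 W/m² × (1/11.5)² = 10.32 W/m².
TOA balance gives T_e = 78.16 K.
Since (2−ε)/2 = (T_e/T_s)⁴ = 0.8712, ε = 0.2576.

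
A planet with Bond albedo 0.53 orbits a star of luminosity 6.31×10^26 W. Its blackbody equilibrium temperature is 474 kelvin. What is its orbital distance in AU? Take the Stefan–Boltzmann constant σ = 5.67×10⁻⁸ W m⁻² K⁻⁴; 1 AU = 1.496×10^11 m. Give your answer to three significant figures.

Energy balance gives S = 4σT⁴/(1−α) = 24360 W m⁻².
From L = 4πd²S, d = √(6.31×10^26/(4π·24360)) = 4.540×10^10 m = 0.3035 AU.

0.303 AU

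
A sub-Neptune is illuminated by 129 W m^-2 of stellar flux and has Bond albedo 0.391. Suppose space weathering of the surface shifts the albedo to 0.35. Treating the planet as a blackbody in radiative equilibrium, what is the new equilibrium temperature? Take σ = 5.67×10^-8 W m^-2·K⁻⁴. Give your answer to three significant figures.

139 K

With the new albedo, S(1−α₂)/4 = 20.96 W m^-2, so T₂ = 138.7 K.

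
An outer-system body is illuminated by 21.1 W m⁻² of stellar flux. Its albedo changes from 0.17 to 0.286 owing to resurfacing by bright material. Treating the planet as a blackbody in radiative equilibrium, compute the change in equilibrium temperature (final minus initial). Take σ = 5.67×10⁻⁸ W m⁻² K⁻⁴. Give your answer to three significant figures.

With α = 0.17, T₁ = 93.74 K.
After:  T₂ = [21.10·0.714/(4σ)]^(1/4) = 90.28 K.
ΔT = T₂ − T₁ = -3.462 K.

-3.46 K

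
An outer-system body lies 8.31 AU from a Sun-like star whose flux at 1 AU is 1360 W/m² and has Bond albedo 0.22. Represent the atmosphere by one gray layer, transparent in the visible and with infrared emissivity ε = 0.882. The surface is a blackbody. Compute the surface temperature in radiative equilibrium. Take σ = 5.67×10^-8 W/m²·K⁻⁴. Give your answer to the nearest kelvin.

105 K

Flux at the orbit: S = 1360/(8.31)² = 19.69 W/m².
The planet radiates to space at T_e = [S(1−α)/(4σ)]^(1/4) = 90.72 K.
For a single slab of emissivity ε, T_s⁴ = 2T_e⁴/(2−ε); thus T_s = 90.72·(1.789)^(1/4) = 104.9 K.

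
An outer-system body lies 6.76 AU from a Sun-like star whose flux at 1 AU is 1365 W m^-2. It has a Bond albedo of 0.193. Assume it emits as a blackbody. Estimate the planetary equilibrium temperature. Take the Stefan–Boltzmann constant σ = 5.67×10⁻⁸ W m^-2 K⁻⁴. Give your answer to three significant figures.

102 kelvin

By the inverse-square law, S = 1365/6.76² = 29.87 W m^-2.
Absorbed flux (global mean): S(1−α)/4 = 29.87·0.807/4 = 6.026 W m^-2.
In equilibrium σT⁴ equals this, so T = 101.5 K.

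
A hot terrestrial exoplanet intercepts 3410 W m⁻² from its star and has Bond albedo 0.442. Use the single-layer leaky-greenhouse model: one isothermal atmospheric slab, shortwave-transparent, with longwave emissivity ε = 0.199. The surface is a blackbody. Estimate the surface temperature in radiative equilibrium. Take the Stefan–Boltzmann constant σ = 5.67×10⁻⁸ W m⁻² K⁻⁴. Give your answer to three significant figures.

311 K

Effective emission temperature (TOA balance): σT_e⁴ = S(1−α)/4 = 475.7 W m⁻² → T_e = 302.6 K.
Surface balance with a leaky layer gives σT_s⁴ = σT_e⁴·2/(2−ε), so T_s = T_e·[2/(2−0.199)]^(1/4) = 310.7 K.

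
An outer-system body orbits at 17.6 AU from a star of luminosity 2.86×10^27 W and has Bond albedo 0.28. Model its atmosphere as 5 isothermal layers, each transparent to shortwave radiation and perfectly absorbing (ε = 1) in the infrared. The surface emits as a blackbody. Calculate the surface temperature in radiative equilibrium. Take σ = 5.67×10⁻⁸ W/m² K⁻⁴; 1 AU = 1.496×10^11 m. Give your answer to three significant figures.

158 K

Orbital distance: d = 17.6 AU = 2.633×10^12 m.
Flux at the orbit: S = L/(4πd²) = 2.86×10^27/(4π·(2.63×10^12)²) = 32.83 W/m².
Top-of-atmosphere balance: σT_e⁴ = S(1−α)/4 = 5.909 W/m² → T_e = 101.0 K.
For an N-layer opaque stack, T_s⁴ = (N+1)T_e⁴, hence T_s = (6)^(1/4)×101.0 K = 158.1 K.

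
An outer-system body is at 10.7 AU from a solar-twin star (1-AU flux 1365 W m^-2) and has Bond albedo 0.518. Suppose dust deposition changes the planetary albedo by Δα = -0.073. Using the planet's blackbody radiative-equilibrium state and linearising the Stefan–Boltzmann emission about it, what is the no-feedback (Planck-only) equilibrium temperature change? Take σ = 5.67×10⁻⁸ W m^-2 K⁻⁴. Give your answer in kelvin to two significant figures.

By the inverse-square law, S = 1365/10.7² = 11.92 W m^-2.
The baseline emission temperature is T_e = 70.95 K.
ΔF = −(S/4)Δα = −(11.92/4)×(-0.073) = 0.2176 W m^-2.
The Planck feedback parameter is 4σT_e³ = 0.08100 W m^-2/K.
So ΔT₀ = 0.2176/0.08100 = 2.69 K.

2.7 K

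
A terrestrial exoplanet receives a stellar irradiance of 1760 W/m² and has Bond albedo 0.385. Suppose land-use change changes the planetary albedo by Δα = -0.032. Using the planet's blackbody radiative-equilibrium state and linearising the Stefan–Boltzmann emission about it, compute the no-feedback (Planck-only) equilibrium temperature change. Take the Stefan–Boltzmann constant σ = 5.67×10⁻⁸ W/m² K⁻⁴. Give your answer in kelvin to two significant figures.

Reference equilibrium: T_e = [S(1−α)/(4σ)]^(1/4) = 262.8 K.
ΔF = −(S/4)Δα = −(1760/4)×(-0.032) = 14.08 W/m².
Linearising σT⁴ gives d(σT⁴)/dT = 4σT_e³ = 4.118 W/m² per K.
Hence the no-feedback warming is ΔF/(4σT_e³) = 3.42 K.

3.4 K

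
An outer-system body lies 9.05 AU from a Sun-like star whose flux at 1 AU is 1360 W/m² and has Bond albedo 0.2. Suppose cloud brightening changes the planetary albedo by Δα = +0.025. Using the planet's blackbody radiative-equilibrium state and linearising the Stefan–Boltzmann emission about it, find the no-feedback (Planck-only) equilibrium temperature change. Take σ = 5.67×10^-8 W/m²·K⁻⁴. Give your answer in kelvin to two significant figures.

-0.68 K

By the inverse-square law, S = 1360/9.05² = 16.61 W/m².
Unperturbed T_e = [16.61·(1−0.2)/(4σ)]^¼ = 87.48 K.
ΔF = −(S/4)Δα = −(16.61/4)×(+0.025) = -0.1038 W/m².
Linearising σT⁴ gives d(σT⁴)/dT = 4σT_e³ = 0.1518 W/m² per K.
ΔT₀ = ΔF/λ_P = -0.1038/0.1518 = -0.683 K.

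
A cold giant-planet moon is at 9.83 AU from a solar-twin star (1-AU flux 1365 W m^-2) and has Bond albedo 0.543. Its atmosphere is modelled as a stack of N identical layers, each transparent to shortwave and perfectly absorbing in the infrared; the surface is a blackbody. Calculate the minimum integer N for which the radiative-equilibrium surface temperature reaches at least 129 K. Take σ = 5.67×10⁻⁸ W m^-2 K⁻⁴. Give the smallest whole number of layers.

9

Flux at the orbit: S = 1365/(9.83)² = 14.13 W m^-2.
Top-of-atmosphere balance: σT_e⁴ = S(1−α)/4 = 1.614 W m^-2 → T_e = 73.04 K.
T_s = (N+1)^(1/4)·T_e ≥ 129 K requires N+1 ≥ (T_s/T_e)⁴ = (129/73.04)⁴ = 9.729.
The minimum whole number is N = 9.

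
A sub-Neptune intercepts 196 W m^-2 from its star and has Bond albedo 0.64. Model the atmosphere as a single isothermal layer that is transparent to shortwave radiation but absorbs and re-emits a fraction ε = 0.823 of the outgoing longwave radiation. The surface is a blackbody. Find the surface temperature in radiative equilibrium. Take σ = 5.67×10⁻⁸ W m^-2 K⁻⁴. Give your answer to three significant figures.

152 K

Effective emission temperature (TOA balance): σT_e⁴ = S(1−α)/4 = 17.64 W m^-2 → T_e = 132.8 K.
The surface balance (absorbed SW + ε·downward IR = σT_s⁴) with T_a⁴ = T_s⁴/2 reduces to T_s = T_e·[2/(2−ε)]^¼ = 151.6 K.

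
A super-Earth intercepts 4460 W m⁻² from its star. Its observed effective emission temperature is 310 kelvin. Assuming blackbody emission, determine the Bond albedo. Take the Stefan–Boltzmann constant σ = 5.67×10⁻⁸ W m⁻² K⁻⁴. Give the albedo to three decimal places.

From σT⁴ = S(1−α)/4 we invert for α: 1−α = 4σT⁴/S.
4σT⁴ = 4·5.67×10⁻⁸·(310)⁴ = 2095 W m⁻².
1−α = 2095/4460 = 0.4696, so α = 0.5304.

0.530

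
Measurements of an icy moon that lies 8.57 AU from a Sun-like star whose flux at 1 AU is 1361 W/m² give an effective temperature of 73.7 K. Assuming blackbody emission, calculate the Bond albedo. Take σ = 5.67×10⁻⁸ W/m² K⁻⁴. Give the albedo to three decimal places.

By the inverse-square law, S = 1361/8.57² = 18.53 W/m².
From σT⁴ = S(1−α)/4 we invert for α: 1−α = 4σT⁴/S.
4σT⁴ = 4·5.67×10⁻⁸·(73.7)⁴ = 6.691 W/m².
Hence α = 1 − 6.691/18.53 = 0.6389.

0.639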